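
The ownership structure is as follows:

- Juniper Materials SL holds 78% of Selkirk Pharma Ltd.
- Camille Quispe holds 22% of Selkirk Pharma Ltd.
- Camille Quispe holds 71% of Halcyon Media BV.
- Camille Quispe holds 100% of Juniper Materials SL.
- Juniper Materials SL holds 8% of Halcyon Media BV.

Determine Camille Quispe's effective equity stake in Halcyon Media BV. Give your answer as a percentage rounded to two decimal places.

79.00%

Camille reaches Halcyon along 2 paths.
Via Juniper: 100% × 8% = 8%.
Direct stake: 71% = 71%.
Total: 8% + 71% = 79%.
Rounded: 79.00%.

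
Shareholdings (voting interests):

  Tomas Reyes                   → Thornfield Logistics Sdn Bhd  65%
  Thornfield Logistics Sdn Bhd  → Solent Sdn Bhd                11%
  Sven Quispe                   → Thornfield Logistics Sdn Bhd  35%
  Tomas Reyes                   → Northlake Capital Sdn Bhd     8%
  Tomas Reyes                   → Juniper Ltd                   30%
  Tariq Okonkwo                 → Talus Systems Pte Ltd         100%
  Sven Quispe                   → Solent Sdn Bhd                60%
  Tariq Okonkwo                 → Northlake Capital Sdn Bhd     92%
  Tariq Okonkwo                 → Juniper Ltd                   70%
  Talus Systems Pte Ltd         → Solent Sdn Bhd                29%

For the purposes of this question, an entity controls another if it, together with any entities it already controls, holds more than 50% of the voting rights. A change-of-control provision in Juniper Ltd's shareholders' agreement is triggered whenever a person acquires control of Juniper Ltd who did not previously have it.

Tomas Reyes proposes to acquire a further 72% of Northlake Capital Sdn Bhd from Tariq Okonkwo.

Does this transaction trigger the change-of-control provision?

The purchase adds only to Tomas's holdings (Tariq's stake shrinks), so Tomas is the only person who could newly come to control Juniper.
Tomas holds 65% of Thornfield, so Tomas controls Thornfield.
In Juniper, Tomas's side holds only 30%, not > 50%.
So before the transaction, Tomas does not control Juniper.
After the purchase, Tomas's direct stake in Northlake rises to 8% + 72% = 80%, and Tariq's stake falls to 20%.
Tomas holds 80% of Northlake, so Tomas controls Northlake.
After the transaction, Tomas's side holds 30% of Juniper, not > 50%, so Tomas still does not control Juniper.
No new person acquires control, so the clause is not triggered.

No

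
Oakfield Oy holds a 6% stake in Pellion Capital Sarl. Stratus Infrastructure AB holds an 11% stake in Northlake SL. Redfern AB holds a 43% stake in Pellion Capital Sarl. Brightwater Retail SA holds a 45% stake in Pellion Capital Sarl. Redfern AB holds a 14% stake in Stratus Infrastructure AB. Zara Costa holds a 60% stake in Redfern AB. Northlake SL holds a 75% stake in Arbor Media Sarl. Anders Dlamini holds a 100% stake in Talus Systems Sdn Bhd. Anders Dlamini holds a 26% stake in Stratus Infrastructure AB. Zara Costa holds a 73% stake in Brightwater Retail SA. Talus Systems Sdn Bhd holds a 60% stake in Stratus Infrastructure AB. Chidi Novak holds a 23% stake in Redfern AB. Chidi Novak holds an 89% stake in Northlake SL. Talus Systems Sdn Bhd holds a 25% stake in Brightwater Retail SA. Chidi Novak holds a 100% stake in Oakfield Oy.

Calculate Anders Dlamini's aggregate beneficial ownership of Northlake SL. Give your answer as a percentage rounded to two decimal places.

Anders reaches Northlake along 2 paths.
Via Talus → Stratus: 100% × 60% × 11% = 6.6%.
Via Stratus: 26% × 11% = 2.86%.
Total: 6.6% + 2.86% = 9.46%.

9.46%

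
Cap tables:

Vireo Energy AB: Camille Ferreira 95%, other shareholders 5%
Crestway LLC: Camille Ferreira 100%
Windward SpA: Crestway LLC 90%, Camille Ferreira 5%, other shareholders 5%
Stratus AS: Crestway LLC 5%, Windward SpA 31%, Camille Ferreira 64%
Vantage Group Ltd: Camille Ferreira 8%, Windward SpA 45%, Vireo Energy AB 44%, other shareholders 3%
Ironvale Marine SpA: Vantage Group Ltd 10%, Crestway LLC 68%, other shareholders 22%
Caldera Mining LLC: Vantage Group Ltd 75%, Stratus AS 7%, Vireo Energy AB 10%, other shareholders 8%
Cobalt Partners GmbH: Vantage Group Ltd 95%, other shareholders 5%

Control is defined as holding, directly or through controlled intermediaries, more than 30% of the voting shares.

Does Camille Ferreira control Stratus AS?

Yes

Camille holds 100% of Crestway, so Camille controls Crestway.
Crestway and Camille together hold 90% + 5% = 95% of Windward, so Camille controls Windward.
Crestway and Windward and Camille together hold 5% + 31% + 64% = 100% of Stratus, so Camille controls Stratus.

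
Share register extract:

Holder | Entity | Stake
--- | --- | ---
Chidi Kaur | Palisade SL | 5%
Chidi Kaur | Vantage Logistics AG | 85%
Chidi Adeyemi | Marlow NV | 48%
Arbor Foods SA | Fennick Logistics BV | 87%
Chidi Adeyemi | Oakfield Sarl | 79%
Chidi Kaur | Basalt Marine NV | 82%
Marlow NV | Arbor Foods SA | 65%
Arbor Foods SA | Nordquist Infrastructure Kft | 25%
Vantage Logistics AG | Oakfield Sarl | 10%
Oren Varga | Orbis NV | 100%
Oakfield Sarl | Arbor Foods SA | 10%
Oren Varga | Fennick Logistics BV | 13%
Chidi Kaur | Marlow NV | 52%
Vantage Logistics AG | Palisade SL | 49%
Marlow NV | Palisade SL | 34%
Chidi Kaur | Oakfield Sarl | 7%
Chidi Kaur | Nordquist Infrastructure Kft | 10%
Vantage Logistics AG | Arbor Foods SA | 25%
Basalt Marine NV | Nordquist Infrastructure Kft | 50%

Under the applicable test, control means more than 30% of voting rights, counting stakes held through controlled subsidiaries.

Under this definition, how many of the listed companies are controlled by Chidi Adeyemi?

5

Chidi Adeyemi holds 48% of Marlow, so Chidi Adeyemi controls Marlow.
Chidi Adeyemi holds 79% of Oakfield, so Chidi Adeyemi controls Oakfield.
Marlow and Oakfield together hold 65% + 10% = 75% of Arbor, so Chidi Adeyemi controls Arbor.
Marlow holds 34% of Palisade, so Chidi Adeyemi controls Palisade.
Arbor holds 87% of Fennick, so Chidi Adeyemi controls Fennick.
No other company's threshold is met.
Chidi Adeyemi controls 5 companies.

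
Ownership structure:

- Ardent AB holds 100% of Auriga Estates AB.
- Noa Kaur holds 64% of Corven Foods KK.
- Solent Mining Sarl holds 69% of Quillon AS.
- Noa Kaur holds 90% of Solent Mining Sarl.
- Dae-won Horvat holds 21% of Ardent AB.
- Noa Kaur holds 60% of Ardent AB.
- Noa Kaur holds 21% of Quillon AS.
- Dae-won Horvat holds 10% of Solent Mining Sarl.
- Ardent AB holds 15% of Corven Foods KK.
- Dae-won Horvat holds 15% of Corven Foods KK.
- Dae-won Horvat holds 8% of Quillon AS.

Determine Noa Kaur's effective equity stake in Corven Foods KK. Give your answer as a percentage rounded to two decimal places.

Noa reaches Corven along 2 paths.
Via Ardent: 60% × 15% = 9%.
Direct stake: 64% = 64%.
Total: 9% + 64% = 73%.
Rounded: 73.00%.

73.00%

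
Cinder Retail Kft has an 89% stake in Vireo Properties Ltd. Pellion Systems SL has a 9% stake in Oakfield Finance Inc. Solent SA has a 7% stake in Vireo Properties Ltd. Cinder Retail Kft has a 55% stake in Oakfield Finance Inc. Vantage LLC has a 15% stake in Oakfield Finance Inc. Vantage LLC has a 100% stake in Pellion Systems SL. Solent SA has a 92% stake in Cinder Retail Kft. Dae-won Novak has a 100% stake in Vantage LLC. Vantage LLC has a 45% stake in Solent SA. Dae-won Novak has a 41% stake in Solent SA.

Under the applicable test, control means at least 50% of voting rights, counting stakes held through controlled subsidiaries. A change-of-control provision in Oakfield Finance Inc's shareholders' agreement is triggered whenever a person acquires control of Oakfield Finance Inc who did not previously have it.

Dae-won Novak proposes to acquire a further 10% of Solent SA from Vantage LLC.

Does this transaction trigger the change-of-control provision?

No

The purchase adds only to Dae-won's holdings (Vantage's stake shrinks), so Dae-won is the only person who could newly come to control Oakfield.
Dae-won holds 100% of Vantage, so Dae-won controls Vantage.
Vantage and Dae-won together hold 45% + 41% = 86% of Solent, so Dae-won controls Solent.
Solent holds 92% of Cinder, so Dae-won controls Cinder.
Vantage holds 100% of Pellion, so Dae-won controls Pellion.
Pellion and Vantage and Cinder together hold 9% + 15% + 55% = 79% of Oakfield, so Dae-won controls Oakfield.
So Dae-won already controls Oakfield before the transaction.
After the purchase, Dae-won's direct stake in Solent rises to 41% + 10% = 51%, and Vantage's stake falls to 35%.
Dae-won controlled Oakfield already, so this is not a new person acquiring control; every other person's position is unchanged or reduced.
No new person acquires control, so the clause is not triggered.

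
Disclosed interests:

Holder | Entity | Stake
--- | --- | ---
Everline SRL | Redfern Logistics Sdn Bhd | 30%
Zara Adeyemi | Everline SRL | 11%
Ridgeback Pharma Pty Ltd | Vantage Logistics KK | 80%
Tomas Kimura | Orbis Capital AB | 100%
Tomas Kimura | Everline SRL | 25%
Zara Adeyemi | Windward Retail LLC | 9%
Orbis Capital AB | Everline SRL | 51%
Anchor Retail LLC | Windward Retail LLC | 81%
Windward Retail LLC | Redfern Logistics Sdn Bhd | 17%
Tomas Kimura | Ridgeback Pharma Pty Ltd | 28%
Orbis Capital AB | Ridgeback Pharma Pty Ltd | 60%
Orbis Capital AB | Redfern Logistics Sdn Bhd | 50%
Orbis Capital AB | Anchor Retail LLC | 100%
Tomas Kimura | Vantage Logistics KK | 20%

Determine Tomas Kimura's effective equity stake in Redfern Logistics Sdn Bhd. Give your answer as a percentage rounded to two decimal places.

86.57%

Tomas reaches Redfern along 4 paths.
Via Orbis: 100% × 50% = 50%.
Via Orbis → Anchor → Windward: 100% × 100% × 81% × 17% = 13.77%.
Via Everline: 25% × 30% = 7.5%.
Via Orbis → Everline: 100% × 51% × 30% = 15.3%.
Total: 50% + 13.77% + 7.5% + 15.3% = 86.57%.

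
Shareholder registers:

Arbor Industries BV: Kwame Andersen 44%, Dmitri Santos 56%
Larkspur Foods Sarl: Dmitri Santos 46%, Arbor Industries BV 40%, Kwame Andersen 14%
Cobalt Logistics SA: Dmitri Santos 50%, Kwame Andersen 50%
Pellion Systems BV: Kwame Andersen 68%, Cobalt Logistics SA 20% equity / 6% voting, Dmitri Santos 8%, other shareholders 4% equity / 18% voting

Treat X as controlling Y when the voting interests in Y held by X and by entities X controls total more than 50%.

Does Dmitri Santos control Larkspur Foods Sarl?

Yes

Dmitri holds 56% of Arbor, so Dmitri controls Arbor.
Dmitri and Arbor together hold 46% + 40% = 86% of Larkspur, so Dmitri controls Larkspur.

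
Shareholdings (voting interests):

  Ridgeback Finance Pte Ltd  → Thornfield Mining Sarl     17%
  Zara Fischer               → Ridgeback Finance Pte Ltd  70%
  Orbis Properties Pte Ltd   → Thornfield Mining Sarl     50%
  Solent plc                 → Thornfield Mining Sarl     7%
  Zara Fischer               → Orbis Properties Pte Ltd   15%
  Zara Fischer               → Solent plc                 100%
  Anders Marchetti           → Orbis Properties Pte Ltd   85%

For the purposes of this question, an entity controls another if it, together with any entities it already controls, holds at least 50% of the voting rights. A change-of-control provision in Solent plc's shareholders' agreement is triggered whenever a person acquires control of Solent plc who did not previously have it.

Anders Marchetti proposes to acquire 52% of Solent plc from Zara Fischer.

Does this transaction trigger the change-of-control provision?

Yes

The purchase adds only to Anders's holdings (Zara's stake shrinks), so Anders is the only person who could newly come to control Solent.
Anders holds 85% of Orbis, so Anders controls Orbis.
Orbis holds 50% of Thornfield, so Anders controls Thornfield.
Neither Anders nor any entity Anders controls holds any voting interest in Solent.
So before the transaction, Anders does not control Solent.
After the purchase, Anders holds 52% of Solent directly, and Zara's stake falls to 48%.
Anders holds 52% of Solent, so Anders controls Solent.
Anders did not control Solent before and does after, so the clause is triggered.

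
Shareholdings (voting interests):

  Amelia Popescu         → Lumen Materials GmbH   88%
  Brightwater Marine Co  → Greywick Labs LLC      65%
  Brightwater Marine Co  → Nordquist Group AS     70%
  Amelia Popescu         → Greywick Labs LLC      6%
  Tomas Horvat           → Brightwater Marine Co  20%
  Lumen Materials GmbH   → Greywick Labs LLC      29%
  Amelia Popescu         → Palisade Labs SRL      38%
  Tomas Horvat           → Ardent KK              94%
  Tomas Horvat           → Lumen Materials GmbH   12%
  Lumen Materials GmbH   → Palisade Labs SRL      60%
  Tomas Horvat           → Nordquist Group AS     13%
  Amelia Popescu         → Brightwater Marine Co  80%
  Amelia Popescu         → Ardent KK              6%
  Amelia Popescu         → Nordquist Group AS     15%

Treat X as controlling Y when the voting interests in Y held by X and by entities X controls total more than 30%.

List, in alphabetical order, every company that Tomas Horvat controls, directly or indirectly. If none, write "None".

Ardent KK

Tomas holds 94% of Ardent, so Tomas controls Ardent.
No other company's threshold is met.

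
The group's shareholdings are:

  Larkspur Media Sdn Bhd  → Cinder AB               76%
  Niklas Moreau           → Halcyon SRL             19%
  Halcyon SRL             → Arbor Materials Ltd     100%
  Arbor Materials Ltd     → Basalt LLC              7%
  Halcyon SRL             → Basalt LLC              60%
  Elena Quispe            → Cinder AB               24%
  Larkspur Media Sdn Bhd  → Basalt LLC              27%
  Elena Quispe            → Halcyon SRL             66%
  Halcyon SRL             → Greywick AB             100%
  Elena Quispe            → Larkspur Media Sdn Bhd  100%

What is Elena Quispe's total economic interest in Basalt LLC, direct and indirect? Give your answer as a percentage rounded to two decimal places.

Elena reaches Basalt along 3 paths.
Via Larkspur: 100% × 27% = 27%.
Via Halcyon: 66% × 60% = 39.6%.
Via Halcyon → Arbor: 66% × 100% × 7% = 4.62%.
Total: 27% + 39.6% + 4.62% = 71.22%.

71.22%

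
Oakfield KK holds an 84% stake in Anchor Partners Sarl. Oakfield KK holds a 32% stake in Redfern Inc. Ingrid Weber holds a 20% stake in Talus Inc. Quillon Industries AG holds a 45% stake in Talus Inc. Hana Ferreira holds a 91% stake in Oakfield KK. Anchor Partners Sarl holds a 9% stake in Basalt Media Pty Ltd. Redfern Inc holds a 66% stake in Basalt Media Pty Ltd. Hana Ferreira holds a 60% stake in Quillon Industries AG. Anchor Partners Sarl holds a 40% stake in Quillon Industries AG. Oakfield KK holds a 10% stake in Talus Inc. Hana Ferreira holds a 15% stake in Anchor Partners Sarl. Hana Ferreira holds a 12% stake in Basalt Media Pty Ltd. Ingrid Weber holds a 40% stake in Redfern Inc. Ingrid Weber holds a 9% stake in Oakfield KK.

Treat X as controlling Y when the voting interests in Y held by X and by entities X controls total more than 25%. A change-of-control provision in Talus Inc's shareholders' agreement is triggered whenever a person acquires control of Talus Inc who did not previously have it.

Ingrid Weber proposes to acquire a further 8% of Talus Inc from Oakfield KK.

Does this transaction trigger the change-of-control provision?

The purchase adds only to Ingrid's holdings (Oakfield's stake shrinks), so Ingrid is the only person who could newly come to control Talus.
Ingrid holds 40% of Redfern, so Ingrid controls Redfern.
Redfern holds 66% of Basalt, so Ingrid controls Basalt.
In Talus, Ingrid's side holds only 20%, not > 25%.
So before the transaction, Ingrid does not control Talus.
After the purchase, Ingrid's direct stake in Talus rises to 20% + 8% = 28%, and Oakfield's stake falls to 2%.
Ingrid holds 28% of Talus, so Ingrid controls Talus.
Ingrid did not control Talus before and does after, so the clause is triggered.

Yes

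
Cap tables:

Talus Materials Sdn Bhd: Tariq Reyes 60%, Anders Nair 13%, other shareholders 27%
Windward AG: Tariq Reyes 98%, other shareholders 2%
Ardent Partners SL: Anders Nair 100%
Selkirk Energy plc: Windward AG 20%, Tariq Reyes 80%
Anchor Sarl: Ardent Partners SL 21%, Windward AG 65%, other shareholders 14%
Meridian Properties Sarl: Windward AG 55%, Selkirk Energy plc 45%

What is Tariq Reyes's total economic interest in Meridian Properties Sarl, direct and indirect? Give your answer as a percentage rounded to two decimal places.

98.72%

Tariq reaches Meridian along 3 paths.
Via Windward: 98% × 55% = 53.9%.
Via Windward → Selkirk: 98% × 20% × 45% = 8.82%.
Via Selkirk: 80% × 45% = 36%.
Total: 53.9% + 8.82% + 36% = 98.72%.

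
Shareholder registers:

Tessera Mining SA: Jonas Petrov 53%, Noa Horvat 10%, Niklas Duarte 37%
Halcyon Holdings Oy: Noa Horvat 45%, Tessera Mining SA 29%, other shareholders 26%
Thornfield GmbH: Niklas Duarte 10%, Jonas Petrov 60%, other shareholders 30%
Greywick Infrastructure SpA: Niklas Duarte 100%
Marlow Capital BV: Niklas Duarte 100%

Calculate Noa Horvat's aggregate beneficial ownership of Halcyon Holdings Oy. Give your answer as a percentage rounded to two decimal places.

47.90%

Noa reaches Halcyon along 2 paths.
Direct stake: 45% = 45%.
Via Tessera: 10% × 29% = 2.9%.
Total: 45% + 2.9% = 47.9%.
Rounded: 47.90%.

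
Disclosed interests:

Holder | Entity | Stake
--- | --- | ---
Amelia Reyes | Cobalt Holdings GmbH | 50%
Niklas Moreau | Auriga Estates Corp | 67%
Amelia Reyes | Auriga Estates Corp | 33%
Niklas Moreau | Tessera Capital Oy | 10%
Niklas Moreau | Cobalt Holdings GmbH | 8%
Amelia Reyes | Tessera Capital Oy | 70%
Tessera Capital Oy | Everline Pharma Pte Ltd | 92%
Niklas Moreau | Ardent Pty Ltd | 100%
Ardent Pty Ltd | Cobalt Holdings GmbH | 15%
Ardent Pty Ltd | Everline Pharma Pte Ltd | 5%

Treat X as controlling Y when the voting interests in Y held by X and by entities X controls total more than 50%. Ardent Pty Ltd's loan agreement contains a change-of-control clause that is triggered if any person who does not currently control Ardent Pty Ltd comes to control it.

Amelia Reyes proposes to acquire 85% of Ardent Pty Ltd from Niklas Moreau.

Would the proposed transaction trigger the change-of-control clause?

The purchase adds only to Amelia's holdings (Niklas's stake shrinks), so Amelia is the only person who could newly come to control Ardent.
Amelia holds 70% of Tessera, so Amelia controls Tessera.
Tessera holds 92% of Everline, so Amelia controls Everline.
Neither Amelia nor any entity Amelia controls holds any voting interest in Ardent.
So before the transaction, Amelia does not control Ardent.
After the purchase, Amelia holds 85% of Ardent directly, and Niklas's stake falls to 15%.
Amelia holds 85% of Ardent, so Amelia controls Ardent.
Amelia did not control Ardent before and does after, so the clause is triggered.

Yes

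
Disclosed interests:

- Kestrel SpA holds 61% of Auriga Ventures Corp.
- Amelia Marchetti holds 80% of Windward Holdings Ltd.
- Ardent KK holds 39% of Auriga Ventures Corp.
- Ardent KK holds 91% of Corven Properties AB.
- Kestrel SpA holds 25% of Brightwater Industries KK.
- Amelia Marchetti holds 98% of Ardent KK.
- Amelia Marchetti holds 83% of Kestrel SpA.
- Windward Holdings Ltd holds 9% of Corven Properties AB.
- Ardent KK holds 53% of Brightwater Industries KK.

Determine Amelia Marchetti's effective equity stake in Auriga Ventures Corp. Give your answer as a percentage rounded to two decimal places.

88.85%

Amelia reaches Auriga along 2 paths.
Via Kestrel: 83% × 61% = 50.63%.
Via Ardent: 98% × 39% = 38.22%.
Total: 50.63% + 38.22% = 88.85%.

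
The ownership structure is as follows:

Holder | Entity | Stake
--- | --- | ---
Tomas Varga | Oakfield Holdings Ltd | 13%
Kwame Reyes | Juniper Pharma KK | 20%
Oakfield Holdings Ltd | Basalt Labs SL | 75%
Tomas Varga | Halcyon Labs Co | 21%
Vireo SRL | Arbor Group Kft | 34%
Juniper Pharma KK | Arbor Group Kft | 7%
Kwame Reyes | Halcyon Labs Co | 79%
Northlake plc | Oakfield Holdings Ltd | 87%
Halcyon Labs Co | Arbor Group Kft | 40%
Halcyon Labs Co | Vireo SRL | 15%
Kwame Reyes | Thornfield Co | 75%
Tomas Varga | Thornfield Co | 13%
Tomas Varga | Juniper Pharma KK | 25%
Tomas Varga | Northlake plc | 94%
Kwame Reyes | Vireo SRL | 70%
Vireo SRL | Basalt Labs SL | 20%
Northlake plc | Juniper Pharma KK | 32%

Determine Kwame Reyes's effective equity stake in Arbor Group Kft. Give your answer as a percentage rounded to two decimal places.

60.83%

Kwame reaches Arbor along 4 paths.
Via Halcyon: 79% × 40% = 31.6%.
Via Juniper: 20% × 7% = 1.4%.
Via Vireo: 70% × 34% = 23.8%.
Via Halcyon → Vireo: 79% × 15% × 34% = 4.029%.
Total: 31.6% + 1.4% + 23.8% + 4.029% = 60.829%.
Rounded: 60.83%.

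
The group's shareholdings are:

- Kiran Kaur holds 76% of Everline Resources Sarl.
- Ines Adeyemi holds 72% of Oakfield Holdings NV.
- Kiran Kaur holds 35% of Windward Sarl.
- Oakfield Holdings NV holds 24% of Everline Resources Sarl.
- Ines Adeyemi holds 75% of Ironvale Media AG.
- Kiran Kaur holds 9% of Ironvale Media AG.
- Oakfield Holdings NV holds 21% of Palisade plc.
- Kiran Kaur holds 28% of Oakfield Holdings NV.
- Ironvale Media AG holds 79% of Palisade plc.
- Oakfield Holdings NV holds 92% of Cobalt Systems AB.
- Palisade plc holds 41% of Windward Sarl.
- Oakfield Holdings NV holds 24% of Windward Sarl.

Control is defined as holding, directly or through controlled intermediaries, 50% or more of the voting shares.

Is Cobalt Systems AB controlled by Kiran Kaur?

No

Kiran holds 76% of Everline, so Kiran controls Everline.
Neither Kiran nor any entity Kiran controls holds any voting interest in Cobalt.
So Kiran does not control Cobalt.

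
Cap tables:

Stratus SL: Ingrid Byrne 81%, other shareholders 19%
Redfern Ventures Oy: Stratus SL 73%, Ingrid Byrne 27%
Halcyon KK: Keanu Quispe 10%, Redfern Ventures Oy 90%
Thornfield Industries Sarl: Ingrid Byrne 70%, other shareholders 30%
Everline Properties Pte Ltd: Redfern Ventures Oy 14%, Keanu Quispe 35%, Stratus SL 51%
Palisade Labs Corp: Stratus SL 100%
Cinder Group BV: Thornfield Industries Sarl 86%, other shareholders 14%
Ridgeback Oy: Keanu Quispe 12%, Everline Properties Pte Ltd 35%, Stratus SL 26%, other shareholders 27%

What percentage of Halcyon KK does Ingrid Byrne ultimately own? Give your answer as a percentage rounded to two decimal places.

77.52%

Ingrid reaches Halcyon along 2 paths.
Via Stratus → Redfern: 81% × 73% × 90% = 53.217%.
Via Redfern: 27% × 90% = 24.3%.
Total: 53.217% + 24.3% = 77.517%.
Rounded: 77.52%.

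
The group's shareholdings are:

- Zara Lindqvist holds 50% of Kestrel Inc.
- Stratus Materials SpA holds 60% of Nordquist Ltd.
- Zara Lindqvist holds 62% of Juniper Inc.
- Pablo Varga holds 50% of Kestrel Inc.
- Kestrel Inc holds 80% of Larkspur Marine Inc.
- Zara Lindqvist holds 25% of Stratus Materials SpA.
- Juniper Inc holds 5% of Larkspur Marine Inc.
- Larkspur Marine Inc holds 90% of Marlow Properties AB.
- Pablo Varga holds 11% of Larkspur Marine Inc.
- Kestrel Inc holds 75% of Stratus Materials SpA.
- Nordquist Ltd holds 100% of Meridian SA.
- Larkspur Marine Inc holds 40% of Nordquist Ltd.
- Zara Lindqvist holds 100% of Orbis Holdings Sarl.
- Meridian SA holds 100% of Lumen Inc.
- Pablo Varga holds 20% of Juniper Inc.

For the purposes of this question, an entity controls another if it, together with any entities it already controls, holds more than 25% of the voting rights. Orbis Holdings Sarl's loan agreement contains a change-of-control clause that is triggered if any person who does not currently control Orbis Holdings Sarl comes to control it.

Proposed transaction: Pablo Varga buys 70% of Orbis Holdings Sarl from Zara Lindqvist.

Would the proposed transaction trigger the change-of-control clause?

Yes

The purchase adds only to Pablo's holdings (Zara's stake shrinks), so Pablo is the only person who could newly come to control Orbis.
Pablo holds 50% of Kestrel, so Pablo controls Kestrel.
Kestrel holds 75% of Stratus, so Pablo controls Stratus.
Kestrel and Pablo together hold 80% + 11% = 91% of Larkspur, so Pablo controls Larkspur.
Stratus and Larkspur together hold 60% + 40% = 100% of Nordquist, so Pablo controls Nordquist.
Larkspur holds 90% of Marlow, so Pablo controls Marlow.
Nordquist holds 100% of Meridian, so Pablo controls Meridian.
Meridian holds 100% of Lumen, so Pablo controls Lumen.
Neither Pablo nor any entity Pablo controls holds any voting interest in Orbis.
So before the transaction, Pablo does not control Orbis.
After the purchase, Pablo holds 70% of Orbis directly, and Zara's stake falls to 30%.
Pablo holds 70% of Orbis, so Pablo controls Orbis.
Pablo did not control Orbis before and does after, so the clause is triggered.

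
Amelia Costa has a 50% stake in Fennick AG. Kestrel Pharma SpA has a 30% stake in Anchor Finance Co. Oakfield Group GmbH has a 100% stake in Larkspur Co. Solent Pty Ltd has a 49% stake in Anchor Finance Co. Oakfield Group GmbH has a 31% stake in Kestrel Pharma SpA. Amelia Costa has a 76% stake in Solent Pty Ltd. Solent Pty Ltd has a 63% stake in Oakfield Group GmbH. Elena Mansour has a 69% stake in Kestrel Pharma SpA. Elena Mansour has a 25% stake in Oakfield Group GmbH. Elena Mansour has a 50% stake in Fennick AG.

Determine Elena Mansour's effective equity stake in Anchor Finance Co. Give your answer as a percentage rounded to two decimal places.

23.03%

Elena reaches Anchor along 2 paths.
Via Oakfield → Kestrel: 25% × 31% × 30% = 2.325%.
Via Kestrel: 69% × 30% = 20.7%.
Total: 2.325% + 20.7% = 23.025%.
Rounded: 23.03%.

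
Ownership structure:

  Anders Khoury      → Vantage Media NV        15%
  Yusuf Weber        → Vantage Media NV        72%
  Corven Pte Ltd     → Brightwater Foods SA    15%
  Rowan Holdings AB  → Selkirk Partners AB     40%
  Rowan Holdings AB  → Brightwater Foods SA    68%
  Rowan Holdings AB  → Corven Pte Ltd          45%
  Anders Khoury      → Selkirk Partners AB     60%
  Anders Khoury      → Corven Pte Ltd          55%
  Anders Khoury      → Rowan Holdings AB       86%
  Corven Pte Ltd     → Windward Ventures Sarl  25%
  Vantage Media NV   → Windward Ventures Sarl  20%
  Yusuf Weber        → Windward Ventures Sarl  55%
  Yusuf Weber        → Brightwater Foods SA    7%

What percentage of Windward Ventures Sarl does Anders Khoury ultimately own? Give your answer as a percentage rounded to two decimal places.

Anders reaches Windward along 3 paths.
Via Corven: 55% × 25% = 13.75%.
Via Rowan → Corven: 86% × 45% × 25% = 9.675%.
Via Vantage: 15% × 20% = 3%.
Total: 13.75% + 9.675% + 3% = 26.425%.
Rounded: 26.43%.

26.43%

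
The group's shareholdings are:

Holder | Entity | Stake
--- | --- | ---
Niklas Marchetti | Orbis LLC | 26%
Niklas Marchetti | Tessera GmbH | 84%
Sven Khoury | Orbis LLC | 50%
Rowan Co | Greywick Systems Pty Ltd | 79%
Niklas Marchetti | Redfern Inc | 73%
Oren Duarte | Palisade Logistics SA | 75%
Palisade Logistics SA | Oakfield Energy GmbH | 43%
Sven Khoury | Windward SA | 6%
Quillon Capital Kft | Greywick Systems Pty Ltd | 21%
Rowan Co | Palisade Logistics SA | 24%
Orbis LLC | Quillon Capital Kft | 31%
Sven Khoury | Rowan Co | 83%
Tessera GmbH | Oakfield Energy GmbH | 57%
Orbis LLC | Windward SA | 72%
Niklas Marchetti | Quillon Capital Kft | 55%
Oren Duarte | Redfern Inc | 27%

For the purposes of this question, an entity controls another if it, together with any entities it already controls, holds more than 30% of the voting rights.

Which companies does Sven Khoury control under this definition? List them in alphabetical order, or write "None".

Greywick Systems Pty Ltd, Orbis LLC, Quillon Capital Kft, Rowan Co, Windward SA

Sven holds 83% of Rowan, so Sven controls Rowan.
Sven holds 50% of Orbis, so Sven controls Orbis.
Orbis holds 31% of Quillon, so Sven controls Quillon.
Orbis and Sven together hold 72% + 6% = 78% of Windward, so Sven controls Windward.
Quillon and Rowan together hold 21% + 79% = 100% of Greywick, so Sven controls Greywick.
No other company's threshold is met.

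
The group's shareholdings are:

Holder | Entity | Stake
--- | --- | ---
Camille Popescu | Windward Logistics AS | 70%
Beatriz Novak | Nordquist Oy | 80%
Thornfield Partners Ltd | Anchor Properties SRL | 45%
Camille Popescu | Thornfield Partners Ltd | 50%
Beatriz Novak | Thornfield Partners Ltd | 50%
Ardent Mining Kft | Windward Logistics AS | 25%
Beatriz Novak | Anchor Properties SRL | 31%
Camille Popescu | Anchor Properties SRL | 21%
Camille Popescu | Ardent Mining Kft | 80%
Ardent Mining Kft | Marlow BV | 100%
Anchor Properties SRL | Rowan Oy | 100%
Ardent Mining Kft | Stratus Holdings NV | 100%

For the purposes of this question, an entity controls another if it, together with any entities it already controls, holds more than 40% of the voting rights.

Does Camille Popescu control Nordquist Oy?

No

Camille holds 80% of Ardent, so Camille controls Ardent.
Camille holds 50% of Thornfield, so Camille controls Thornfield.
Camille and Ardent together hold 70% + 25% = 95% of Windward, so Camille controls Windward.
Thornfield and Camille together hold 45% + 21% = 66% of Anchor, so Camille controls Anchor.
Ardent holds 100% of Stratus, so Camille controls Stratus.
Anchor holds 100% of Rowan, so Camille controls Rowan.
Ardent holds 100% of Marlow, so Camille controls Marlow.
Neither Camille nor any entity Camille controls holds any voting interest in Nordquist.
So Camille does not control Nordquist.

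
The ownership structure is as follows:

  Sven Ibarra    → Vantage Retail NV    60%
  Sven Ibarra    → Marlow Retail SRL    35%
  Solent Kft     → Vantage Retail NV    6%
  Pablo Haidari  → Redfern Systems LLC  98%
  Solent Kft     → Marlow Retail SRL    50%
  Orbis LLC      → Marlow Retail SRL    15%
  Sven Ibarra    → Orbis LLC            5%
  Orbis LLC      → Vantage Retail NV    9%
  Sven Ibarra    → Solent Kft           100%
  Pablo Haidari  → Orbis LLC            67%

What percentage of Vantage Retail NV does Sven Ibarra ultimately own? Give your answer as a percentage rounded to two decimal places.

66.45%

Sven reaches Vantage along 3 paths.
Via Orbis: 5% × 9% = 0.45%.
Via Solent: 100% × 6% = 6%.
Direct stake: 60% = 60%.
Total: 0.45% + 6% + 60% = 66.45%.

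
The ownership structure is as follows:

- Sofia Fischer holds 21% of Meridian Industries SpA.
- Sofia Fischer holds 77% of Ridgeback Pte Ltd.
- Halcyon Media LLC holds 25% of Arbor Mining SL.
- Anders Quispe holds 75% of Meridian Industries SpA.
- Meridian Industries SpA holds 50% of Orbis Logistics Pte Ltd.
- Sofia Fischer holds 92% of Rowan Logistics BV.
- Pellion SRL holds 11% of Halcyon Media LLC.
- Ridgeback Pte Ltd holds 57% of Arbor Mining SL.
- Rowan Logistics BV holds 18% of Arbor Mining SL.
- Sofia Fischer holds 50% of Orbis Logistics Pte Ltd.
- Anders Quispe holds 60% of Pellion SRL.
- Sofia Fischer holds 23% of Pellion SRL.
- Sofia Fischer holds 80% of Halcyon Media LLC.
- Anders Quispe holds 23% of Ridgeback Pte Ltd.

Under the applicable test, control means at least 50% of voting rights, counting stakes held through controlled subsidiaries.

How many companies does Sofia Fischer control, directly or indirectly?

Sofia holds 92% of Rowan, so Sofia controls Rowan.
Sofia holds 77% of Ridgeback, so Sofia controls Ridgeback.
Sofia holds 80% of Halcyon, so Sofia controls Halcyon.
Sofia holds 50% of Orbis, so Sofia controls Orbis.
Ridgeback and Rowan and Halcyon together hold 57% + 18% + 25% = 100% of Arbor, so Sofia controls Arbor.
No other company's threshold is met.
Sofia controls 5 companies.

5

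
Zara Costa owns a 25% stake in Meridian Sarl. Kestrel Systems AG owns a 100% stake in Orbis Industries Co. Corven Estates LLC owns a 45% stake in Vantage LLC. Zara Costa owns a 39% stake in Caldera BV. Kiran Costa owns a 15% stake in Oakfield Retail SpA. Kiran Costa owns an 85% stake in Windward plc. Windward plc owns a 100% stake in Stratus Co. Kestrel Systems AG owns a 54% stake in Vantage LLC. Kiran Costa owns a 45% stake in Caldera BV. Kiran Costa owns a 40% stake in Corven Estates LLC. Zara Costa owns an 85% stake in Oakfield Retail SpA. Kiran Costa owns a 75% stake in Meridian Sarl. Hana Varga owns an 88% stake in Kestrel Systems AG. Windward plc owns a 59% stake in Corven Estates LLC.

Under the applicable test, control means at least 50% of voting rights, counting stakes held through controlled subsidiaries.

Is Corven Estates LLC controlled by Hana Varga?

No

Hana holds 88% of Kestrel, so Hana controls Kestrel.
Kestrel holds 100% of Orbis, so Hana controls Orbis.
Kestrel holds 54% of Vantage, so Hana controls Vantage.
Neither Hana nor any entity Hana controls holds any voting interest in Corven.
So Hana does not control Corven.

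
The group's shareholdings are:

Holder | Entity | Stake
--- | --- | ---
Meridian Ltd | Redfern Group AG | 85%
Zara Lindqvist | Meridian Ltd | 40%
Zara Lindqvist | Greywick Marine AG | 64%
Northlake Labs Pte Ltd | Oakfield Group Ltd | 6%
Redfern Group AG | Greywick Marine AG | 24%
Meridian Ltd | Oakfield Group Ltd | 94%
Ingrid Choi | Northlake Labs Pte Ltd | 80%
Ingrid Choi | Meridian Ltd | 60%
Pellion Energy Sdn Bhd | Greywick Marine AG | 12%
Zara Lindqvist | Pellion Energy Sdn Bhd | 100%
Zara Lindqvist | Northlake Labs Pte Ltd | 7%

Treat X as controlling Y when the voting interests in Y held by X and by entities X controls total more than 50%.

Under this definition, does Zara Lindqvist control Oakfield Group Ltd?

No

Zara holds 100% of Pellion, so Zara controls Pellion.
Pellion and Zara together hold 12% + 64% = 76% of Greywick, so Zara controls Greywick.
Neither Zara nor any entity Zara controls holds any voting interest in Oakfield.
So Zara does not control Oakfield.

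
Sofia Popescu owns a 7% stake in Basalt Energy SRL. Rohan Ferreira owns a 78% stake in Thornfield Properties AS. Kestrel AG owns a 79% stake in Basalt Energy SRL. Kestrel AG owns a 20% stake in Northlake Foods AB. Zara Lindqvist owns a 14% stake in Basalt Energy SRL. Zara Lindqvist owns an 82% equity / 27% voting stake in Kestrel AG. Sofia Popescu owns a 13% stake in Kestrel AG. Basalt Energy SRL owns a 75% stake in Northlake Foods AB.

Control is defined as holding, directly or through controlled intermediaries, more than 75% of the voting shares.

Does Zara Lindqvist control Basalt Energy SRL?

Zara's largest direct stake is 27% in Kestrel, which does not meet the threshold, so Zara controls no company.
In Basalt, Zara's side holds only 14%, not > 75%.
So Zara does not control Basalt.

No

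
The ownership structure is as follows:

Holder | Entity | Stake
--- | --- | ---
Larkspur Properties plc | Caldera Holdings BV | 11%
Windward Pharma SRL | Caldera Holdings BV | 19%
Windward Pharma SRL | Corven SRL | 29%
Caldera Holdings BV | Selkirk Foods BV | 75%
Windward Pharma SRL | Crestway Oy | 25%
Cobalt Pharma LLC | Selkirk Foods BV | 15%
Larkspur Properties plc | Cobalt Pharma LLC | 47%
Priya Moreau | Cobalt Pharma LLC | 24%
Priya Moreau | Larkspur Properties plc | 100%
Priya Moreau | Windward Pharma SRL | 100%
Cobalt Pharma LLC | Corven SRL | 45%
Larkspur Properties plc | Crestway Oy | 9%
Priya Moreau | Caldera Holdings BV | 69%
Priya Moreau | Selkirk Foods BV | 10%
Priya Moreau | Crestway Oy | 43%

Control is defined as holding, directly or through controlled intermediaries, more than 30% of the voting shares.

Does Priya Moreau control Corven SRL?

Priya holds 100% of Larkspur, so Priya controls Larkspur.
Priya and Larkspur together hold 24% + 47% = 71% of Cobalt, so Priya controls Cobalt.
Priya holds 100% of Windward, so Priya controls Windward.
Windward and Cobalt together hold 29% + 45% = 74% of Corven, so Priya controls Corven.

Yes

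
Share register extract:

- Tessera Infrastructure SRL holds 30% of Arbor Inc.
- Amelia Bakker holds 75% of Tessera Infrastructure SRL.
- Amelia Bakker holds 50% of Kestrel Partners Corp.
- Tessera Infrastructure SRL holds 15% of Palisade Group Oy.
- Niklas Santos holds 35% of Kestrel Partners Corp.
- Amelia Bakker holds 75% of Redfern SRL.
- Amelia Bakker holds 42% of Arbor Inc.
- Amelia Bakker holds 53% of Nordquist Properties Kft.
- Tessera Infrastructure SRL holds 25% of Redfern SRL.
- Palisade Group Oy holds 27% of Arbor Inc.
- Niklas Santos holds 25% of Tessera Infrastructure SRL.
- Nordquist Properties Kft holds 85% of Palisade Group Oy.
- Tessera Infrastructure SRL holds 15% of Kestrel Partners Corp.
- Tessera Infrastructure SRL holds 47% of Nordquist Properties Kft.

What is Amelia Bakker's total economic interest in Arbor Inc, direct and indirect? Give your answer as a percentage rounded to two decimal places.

Amelia reaches Arbor along 5 paths.
Direct stake: 42% = 42%.
Via Tessera → Palisade: 75% × 15% × 27% = 3.0375%.
Via Nordquist → Palisade: 53% × 85% × 27% = 12.1635%.
Via Tessera → Nordquist → Palisade: 75% × 47% × 85% × 27% = 8.089875%.
Via Tessera: 75% × 30% = 22.5%.
Total: 42% + 3.0375% + 12.1635% + 8.089875% + 22.5% = 87.790875%.
Rounded: 87.79%.

87.79%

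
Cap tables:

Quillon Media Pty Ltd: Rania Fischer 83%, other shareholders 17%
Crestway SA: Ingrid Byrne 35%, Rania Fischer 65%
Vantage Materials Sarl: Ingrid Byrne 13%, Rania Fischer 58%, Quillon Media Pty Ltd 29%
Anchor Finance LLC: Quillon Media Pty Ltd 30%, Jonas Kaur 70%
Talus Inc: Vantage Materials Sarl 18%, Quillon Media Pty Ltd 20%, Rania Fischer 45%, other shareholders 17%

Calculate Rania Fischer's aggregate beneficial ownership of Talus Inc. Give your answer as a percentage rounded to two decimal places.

76.37%

Rania reaches Talus along 4 paths.
Via Vantage: 58% × 18% = 10.44%.
Via Quillon → Vantage: 83% × 29% × 18% = 4.3326%.
Via Quillon: 83% × 20% = 16.6%.
Direct stake: 45% = 45%.
Total: 10.44% + 4.3326% + 16.6% + 45% = 76.3726%.
Rounded: 76.37%.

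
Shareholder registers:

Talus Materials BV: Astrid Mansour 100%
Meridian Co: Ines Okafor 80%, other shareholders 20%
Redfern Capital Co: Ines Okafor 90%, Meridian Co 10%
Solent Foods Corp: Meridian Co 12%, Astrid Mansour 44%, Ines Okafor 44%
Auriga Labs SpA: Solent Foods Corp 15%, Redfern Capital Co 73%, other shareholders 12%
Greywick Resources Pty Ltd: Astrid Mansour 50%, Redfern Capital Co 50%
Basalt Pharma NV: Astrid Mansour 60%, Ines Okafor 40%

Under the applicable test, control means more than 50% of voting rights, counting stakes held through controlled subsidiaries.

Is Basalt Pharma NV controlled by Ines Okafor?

No

Ines holds 80% of Meridian, so Ines controls Meridian.
Ines and Meridian together hold 90% + 10% = 100% of Redfern, so Ines controls Redfern.
Meridian and Ines together hold 12% + 44% = 56% of Solent, so Ines controls Solent.
Solent and Redfern together hold 15% + 73% = 88% of Auriga, so Ines controls Auriga.
In Basalt, Ines's side holds only 40%, not > 50%.
So Ines does not control Basalt.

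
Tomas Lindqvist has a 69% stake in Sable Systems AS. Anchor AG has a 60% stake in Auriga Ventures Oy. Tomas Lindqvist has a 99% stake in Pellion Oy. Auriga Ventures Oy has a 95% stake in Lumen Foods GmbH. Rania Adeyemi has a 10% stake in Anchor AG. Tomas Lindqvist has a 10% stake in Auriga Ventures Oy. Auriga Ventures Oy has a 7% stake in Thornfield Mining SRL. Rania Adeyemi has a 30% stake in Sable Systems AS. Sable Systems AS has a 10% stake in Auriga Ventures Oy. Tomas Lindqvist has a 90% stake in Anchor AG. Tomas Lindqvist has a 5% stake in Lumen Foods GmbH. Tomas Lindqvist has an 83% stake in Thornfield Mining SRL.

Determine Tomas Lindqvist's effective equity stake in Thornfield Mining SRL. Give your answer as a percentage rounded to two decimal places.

Tomas reaches Thornfield along 4 paths.
Direct stake: 83% = 83%.
Via Sable → Auriga: 69% × 10% × 7% = 0.483%.
Via Auriga: 10% × 7% = 0.7%.
Via Anchor → Auriga: 90% × 60% × 7% = 3.78%.
Total: 83% + 0.483% + 0.7% + 3.78% = 87.963%.
Rounded: 87.96%.

87.96%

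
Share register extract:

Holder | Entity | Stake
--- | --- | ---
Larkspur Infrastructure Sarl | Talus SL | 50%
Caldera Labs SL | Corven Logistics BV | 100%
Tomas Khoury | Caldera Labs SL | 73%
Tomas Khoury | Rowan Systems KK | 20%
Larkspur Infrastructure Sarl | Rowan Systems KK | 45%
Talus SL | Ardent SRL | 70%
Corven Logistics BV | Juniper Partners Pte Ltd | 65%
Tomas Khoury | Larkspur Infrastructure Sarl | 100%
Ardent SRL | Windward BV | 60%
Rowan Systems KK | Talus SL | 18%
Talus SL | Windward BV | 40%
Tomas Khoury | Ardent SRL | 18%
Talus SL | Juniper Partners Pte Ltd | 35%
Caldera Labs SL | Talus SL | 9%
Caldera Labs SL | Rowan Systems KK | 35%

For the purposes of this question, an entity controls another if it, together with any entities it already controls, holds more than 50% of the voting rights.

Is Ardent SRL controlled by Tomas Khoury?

Tomas holds 73% of Caldera, so Tomas controls Caldera.
Tomas holds 100% of Larkspur, so Tomas controls Larkspur.
Tomas and Larkspur and Caldera together hold 20% + 45% + 35% = 100% of Rowan, so Tomas controls Rowan.
Rowan and Larkspur and Caldera together hold 18% + 50% + 9% = 77% of Talus, so Tomas controls Talus.
Talus and Tomas together hold 70% + 18% = 88% of Ardent, so Tomas controls Ardent.

Yes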